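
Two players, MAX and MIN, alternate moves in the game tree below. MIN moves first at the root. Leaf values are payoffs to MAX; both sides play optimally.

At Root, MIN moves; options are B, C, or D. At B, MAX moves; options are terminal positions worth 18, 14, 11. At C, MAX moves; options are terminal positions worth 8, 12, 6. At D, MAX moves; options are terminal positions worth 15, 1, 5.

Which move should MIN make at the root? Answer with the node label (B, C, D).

C

B (MAX): max(18, 14, 11) = 18
C (MAX): max(8, 12, 6) = 12
D (MAX): max(15, 1, 5) = 15
Root (MIN): min(18, 12, 15) = 12
MIN picks the child with the lowest value: C (value 12).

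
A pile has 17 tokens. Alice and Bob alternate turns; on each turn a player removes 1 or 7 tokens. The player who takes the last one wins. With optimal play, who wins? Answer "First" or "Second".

First

W/L table (W = player to move can force a win):
i:   0  1  2  3  4  5  6  7  8  9 10 11 12 13 14 15 16 17
     L  W  L  W  L  W  L  W  L  W  L  W  L  W  L  W  L  W
Position 17 is W, so the first player wins.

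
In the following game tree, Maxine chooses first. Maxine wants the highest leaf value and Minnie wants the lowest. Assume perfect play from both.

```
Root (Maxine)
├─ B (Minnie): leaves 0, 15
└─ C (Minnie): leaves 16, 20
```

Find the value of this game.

16

B (Minnie): min(0, 15) = 0
C (Minnie): min(16, 20) = 16
Root (Maxine): max(0, 16) = 16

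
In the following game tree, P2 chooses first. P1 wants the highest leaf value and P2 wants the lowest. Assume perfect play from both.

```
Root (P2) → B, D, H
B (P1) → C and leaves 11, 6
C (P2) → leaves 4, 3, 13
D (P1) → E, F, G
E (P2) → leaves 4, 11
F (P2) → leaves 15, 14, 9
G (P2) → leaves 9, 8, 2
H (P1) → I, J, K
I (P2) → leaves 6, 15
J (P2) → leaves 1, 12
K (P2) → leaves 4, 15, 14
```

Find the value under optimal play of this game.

6

C (P2): min(4, 3, 13) = 3
B (P1): max(3, 11, 6) = 11
E (P2): min(4, 11) = 4
F (P2): min(15, 14, 9) = 9
G (P2): min(9, 8, 2) = 2
D (P1): max(4, 9, 2) = 9
I (P2): min(6, 15) = 6
J (P2): min(1, 12) = 1
K (P2): min(4, 15, 14) = 4
H (P1): max(6, 1, 4) = 6
Root (P2): min(11, 9, 6) = 6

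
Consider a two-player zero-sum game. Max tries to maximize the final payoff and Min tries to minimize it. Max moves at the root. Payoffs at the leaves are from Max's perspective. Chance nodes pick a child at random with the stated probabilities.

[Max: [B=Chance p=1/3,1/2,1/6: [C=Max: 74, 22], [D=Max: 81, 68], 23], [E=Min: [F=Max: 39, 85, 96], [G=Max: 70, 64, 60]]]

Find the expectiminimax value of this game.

70

C (Max): max(74, 22) = 74
D (Max): max(81, 68) = 81
B (Chance): 1/3·74 + 1/2·81 + 1/6·23 = 69
F (Max): max(39, 85, 96) = 96
G (Max): max(70, 64, 60) = 70
E (Min): min(96, 70) = 70
Root (Max): max(69, 70) = 70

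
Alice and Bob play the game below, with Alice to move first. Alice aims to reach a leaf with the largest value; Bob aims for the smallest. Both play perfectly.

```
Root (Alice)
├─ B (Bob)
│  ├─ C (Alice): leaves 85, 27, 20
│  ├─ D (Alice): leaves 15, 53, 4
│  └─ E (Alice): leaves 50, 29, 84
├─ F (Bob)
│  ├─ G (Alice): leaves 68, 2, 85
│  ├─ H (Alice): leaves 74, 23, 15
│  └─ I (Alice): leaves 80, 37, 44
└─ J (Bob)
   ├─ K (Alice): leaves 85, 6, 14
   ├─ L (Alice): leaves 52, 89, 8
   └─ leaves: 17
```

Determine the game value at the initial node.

74

C (Alice): max(85, 27, 20) = 85
D (Alice): max(15, 53, 4) = 53
E (Alice): max(50, 29, 84) = 84
B (Bob): min(85, 53, 84) = 53
G (Alice): max(68, 2, 85) = 85
H (Alice): max(74, 23, 15) = 74
I (Alice): max(80, 37, 44) = 80
F (Bob): min(85, 74, 80) = 74
K (Alice): max(85, 6, 14) = 85
L (Alice): max(52, 89, 8) = 89
J (Bob): min(85, 89, 17) = 17
Root (Alice): max(53, 74, 17) = 74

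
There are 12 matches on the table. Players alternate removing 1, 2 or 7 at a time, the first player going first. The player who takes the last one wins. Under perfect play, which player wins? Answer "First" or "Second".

Second

Mark each pile size as W (mover wins) or L (mover loses):
i:   0  1  2  3  4  5  6  7  8  9 10 11 12
     L  W  W  L  W  W  L  W  W  L  W  W  L
Position 12 is L, so the second player wins.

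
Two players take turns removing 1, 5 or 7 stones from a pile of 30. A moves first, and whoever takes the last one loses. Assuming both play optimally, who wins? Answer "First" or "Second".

First

Compute winning (W) and losing (L) positions by backward induction:
i:   0  1  2  3  4  5  6  7  8  9 10 11 12 13 14 15 16 17 18 19 20 21 22 23 24 25 26 27 28 29 30
     W  L  W  L  W  L  W  L  W  L  W  L  W  L  W  L  W  L  W  L  W  L  W  L  W  L  W  L  W  L  W
Position 30 is W, so the first player wins.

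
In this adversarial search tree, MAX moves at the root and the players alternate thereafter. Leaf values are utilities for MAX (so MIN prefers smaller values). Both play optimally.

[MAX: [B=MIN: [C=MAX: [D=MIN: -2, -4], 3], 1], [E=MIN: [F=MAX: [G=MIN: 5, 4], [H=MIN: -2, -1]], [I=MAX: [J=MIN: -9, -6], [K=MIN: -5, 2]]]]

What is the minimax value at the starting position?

1

D (MIN): min(-2, -4) = -4
C (MAX): max(-4, 3) = 3
B (MIN): min(3, 1) = 1
G (MIN): min(5, 4) = 4
H (MIN): min(-2, -1) = -2
F (MAX): max(4, -2) = 4
J (MIN): min(-9, -6) = -9
K (MIN): min(-5, 2) = -5
I (MAX): max(-9, -5) = -5
E (MIN): min(4, -5) = -5
Root (MAX): max(1, -5) = 1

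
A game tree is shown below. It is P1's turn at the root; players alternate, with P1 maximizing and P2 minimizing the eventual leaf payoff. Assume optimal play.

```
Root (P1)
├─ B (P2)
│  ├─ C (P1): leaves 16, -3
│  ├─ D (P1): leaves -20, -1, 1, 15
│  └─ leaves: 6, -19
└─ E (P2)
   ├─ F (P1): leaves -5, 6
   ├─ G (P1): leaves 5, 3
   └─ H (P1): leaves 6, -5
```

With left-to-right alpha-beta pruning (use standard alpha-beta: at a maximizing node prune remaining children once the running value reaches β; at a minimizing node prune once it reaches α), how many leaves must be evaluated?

13

C [α=-∞,β=+∞]: v=16
D [α=-∞,β=16]: v=15
B [α=-∞,β=+∞]: v=-19
F [α=-19,β=+∞]: v=6
G [α=-19,β=6]: v=5
H [α=-19,β=5]: v=6 after child 1 ≥ β → β-cutoff, skip 1
E [α=-19,β=+∞]: v=5
Root [α=-∞,β=+∞]: v=5
Leaves evaluated: 13 of 14.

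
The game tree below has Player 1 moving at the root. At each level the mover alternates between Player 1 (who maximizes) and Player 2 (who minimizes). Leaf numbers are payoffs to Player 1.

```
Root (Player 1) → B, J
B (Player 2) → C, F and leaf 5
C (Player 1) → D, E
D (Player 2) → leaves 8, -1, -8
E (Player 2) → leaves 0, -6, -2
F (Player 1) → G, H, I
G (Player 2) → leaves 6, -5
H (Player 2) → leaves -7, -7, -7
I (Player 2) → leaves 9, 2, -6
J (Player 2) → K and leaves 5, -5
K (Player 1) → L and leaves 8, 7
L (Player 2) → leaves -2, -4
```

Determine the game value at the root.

-5

D (Player 2): min(8, -1, -8) = -8
E (Player 2): min(0, -6, -2) = -6
C (Player 1): max(-8, -6) = -6
G (Player 2): min(6, -5) = -5
H (Player 2): min(-7, -7, -7) = -7
I (Player 2): min(9, 2, -6) = -6
F (Player 1): max(-5, -7, -6) = -5
B (Player 2): min(-6, -5, 5) = -6
L (Player 2): min(-2, -4) = -4
K (Player 1): max(-4, 8, 7) = 8
J (Player 2): min(8, 5, -5) = -5
Root (Player 1): max(-6, -5) = -5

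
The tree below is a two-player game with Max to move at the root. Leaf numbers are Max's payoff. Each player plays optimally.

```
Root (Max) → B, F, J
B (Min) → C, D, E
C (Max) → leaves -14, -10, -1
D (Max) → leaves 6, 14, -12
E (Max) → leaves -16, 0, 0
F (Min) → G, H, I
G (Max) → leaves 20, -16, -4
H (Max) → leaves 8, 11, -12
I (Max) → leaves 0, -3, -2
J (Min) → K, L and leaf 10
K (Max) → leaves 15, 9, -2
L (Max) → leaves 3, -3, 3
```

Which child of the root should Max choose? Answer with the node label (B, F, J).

C (Max): max(-14, -10, -1) = -1
D (Max): max(6, 14, -12) = 14
E (Max): max(-16, 0, 0) = 0
B (Min): min(-1, 14, 0) = -1
G (Max): max(20, -16, -4) = 20
H (Max): max(8, 11, -12) = 11
I (Max): max(0, -3, -2) = 0
F (Min): min(20, 11, 0) = 0
K (Max): max(15, 9, -2) = 15
L (Max): max(3, -3, 3) = 3
J (Min): min(15, 3, 10) = 3
Root (Max): max(-1, 0, 3) = 3
Max picks the child with the highest value: J (value 3).

J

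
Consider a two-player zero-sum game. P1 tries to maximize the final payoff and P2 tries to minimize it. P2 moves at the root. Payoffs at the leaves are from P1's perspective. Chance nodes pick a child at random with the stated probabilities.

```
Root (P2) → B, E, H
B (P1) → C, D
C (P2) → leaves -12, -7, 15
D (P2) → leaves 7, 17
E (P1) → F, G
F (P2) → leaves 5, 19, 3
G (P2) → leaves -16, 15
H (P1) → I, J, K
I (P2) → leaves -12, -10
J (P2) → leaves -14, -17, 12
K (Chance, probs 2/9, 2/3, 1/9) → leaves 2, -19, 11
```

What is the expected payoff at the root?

C (P2): min(-12, -7, 15) = -12
D (P2): min(7, 17) = 7
B (P1): max(-12, 7) = 7
F (P2): min(5, 19, 3) = 3
G (P2): min(-16, 15) = -16
E (P1): max(3, -16) = 3
I (P2): min(-12, -10) = -12
J (P2): min(-14, -17, 12) = -17
K (Chance): 2/9·2 + 2/3·-19 + 1/9·11 = -11
H (P1): max(-12, -17, -11) = -11
Root (P2): min(7, 3, -11) = -11

-11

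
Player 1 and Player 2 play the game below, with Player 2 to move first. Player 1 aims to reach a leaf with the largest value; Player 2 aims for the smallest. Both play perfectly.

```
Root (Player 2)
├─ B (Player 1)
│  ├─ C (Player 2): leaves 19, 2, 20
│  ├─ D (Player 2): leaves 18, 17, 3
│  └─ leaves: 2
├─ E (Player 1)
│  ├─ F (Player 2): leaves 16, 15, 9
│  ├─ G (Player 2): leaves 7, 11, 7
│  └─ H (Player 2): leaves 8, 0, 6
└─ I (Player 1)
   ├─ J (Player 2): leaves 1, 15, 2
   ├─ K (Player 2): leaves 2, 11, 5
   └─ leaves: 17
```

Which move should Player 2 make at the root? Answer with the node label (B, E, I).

C (Player 2): min(19, 2, 20) = 2
D (Player 2): min(18, 17, 3) = 3
B (Player 1): max(2, 3, 2) = 3
F (Player 2): min(16, 15, 9) = 9
G (Player 2): min(7, 11, 7) = 7
H (Player 2): min(8, 0, 6) = 0
E (Player 1): max(9, 7, 0) = 9
J (Player 2): min(1, 15, 2) = 1
K (Player 2): min(2, 11, 5) = 2
I (Player 1): max(1, 2, 17) = 17
Root (Player 2): min(3, 9, 17) = 3
Player 2 picks the child with the lowest value: B (value 3).

B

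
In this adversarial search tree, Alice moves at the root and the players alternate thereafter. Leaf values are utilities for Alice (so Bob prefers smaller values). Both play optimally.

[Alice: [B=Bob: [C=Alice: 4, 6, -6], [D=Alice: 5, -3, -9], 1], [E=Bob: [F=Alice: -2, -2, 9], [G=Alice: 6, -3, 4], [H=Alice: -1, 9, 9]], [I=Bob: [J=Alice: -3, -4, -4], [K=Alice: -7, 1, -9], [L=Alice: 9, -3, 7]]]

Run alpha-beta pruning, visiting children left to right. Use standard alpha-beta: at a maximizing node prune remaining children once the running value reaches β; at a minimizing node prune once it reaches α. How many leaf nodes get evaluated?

C [α=-∞,β=+∞]: v=6
D [α=-∞,β=6]: v=5
B [α=-∞,β=+∞]: v=1
F [α=1,β=+∞]: v=9
G [α=1,β=9]: v=6
H [α=1,β=6]: v=9 after child 2 ≥ β → β-cutoff, skip 1
E [α=1,β=+∞]: v=6
J [α=6,β=+∞]: v=-3
I [α=6,β=+∞]: v=-3 after child 1 ≤ α → α-cutoff, skip 2
Root [α=-∞,β=+∞]: v=6
Leaves evaluated: 18 of 25.

18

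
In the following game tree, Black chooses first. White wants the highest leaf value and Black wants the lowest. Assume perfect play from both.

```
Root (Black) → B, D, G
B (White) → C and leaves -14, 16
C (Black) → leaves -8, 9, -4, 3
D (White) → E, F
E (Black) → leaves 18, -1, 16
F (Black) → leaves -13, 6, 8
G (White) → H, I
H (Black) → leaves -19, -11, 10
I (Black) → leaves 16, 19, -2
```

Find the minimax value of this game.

-2

C (Black): min(-8, 9, -4, 3) = -8
B (White): max(-8, -14, 16) = 16
E (Black): min(18, -1, 16) = -1
F (Black): min(-13, 6, 8) = -13
D (White): max(-1, -13) = -1
H (Black): min(-19, -11, 10) = -19
I (Black): min(16, 19, -2) = -2
G (White): max(-19, -2) = -2
Root (Black): min(16, -1, -2) = -2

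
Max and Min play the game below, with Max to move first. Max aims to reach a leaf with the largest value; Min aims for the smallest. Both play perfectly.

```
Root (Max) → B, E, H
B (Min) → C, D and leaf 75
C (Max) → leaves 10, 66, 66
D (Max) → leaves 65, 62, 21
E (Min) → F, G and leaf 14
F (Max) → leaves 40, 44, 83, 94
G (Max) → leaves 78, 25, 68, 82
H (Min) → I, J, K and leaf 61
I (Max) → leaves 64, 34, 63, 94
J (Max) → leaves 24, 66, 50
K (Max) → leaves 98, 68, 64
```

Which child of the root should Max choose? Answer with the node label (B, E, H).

C (Max): max(10, 66, 66) = 66
D (Max): max(65, 62, 21) = 65
B (Min): min(66, 65, 75) = 65
F (Max): max(40, 44, 83, 94) = 94
G (Max): max(78, 25, 68, 82) = 82
E (Min): min(94, 82, 14) = 14
I (Max): max(64, 34, 63, 94) = 94
J (Max): max(24, 66, 50) = 66
K (Max): max(98, 68, 64) = 98
H (Min): min(94, 66, 98, 61) = 61
Root (Max): max(65, 14, 61) = 65
Max picks the child with the highest value: B (value 65).

B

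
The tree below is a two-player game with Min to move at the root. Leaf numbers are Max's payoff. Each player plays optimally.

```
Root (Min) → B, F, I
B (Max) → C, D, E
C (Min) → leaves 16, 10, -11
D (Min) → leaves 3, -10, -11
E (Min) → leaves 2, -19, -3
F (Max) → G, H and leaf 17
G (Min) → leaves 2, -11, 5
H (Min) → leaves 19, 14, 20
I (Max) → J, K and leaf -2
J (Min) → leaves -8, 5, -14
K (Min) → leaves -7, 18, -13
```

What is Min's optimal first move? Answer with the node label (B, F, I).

B

C (Min): min(16, 10, -11) = -11
D (Min): min(3, -10, -11) = -11
E (Min): min(2, -19, -3) = -19
B (Max): max(-11, -11, -19) = -11
G (Min): min(2, -11, 5) = -11
H (Min): min(19, 14, 20) = 14
F (Max): max(-11, 14, 17) = 17
J (Min): min(-8, 5, -14) = -14
K (Min): min(-7, 18, -13) = -13
I (Max): max(-14, -13, -2) = -2
Root (Min): min(-11, 17, -2) = -11
Min picks the child with the lowest value: B (value -11).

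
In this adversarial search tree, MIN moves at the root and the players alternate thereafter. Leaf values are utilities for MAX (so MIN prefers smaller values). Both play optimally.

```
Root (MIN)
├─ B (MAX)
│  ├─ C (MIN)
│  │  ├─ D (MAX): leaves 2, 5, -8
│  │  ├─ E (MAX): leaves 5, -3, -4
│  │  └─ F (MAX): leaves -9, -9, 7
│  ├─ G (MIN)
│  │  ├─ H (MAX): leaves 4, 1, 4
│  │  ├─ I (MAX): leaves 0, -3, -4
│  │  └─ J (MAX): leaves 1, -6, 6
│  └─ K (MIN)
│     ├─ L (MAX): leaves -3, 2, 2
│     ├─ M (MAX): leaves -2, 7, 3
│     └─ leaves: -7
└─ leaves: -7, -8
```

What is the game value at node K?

-7

L: max(-3, 2, 2) = 2
M: max(-2, 7, 3) = 7
K: min(2, 7, -7) = -7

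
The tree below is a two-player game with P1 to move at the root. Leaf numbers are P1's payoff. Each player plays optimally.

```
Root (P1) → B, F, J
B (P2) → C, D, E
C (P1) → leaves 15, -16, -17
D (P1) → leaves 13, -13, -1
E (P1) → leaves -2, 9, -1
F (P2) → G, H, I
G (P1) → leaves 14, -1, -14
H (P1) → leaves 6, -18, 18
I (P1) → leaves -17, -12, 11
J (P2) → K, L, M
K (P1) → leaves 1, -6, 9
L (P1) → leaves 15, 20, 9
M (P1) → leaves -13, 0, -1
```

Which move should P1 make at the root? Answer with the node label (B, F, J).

C (P1): max(15, -16, -17) = 15
D (P1): max(13, -13, -1) = 13
E (P1): max(-2, 9, -1) = 9
B (P2): min(15, 13, 9) = 9
G (P1): max(14, -1, -14) = 14
H (P1): max(6, -18, 18) = 18
I (P1): max(-17, -12, 11) = 11
F (P2): min(14, 18, 11) = 11
K (P1): max(1, -6, 9) = 9
L (P1): max(15, 20, 9) = 20
M (P1): max(-13, 0, -1) = 0
J (P2): min(9, 20, 0) = 0
Root (P1): max(9, 11, 0) = 11
P1 picks the child with the highest value: F (value 11).

F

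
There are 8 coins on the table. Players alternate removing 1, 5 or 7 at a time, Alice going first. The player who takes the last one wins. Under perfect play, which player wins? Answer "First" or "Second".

i:   0  1  2  3  4  5  6  7  8
     L  W  L  W  L  W  L  W  L
Position 8 is L, so the second player wins.

Second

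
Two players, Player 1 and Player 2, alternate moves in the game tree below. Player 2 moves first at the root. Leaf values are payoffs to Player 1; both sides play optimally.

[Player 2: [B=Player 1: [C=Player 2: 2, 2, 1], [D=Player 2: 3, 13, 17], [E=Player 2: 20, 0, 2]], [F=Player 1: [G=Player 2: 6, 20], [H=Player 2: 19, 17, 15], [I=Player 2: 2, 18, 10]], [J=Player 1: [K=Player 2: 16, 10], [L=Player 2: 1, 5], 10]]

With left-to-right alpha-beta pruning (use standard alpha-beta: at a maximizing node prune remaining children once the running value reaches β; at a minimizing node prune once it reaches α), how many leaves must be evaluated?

12

C [α=-∞,β=+∞]: v=1
D [α=1,β=+∞]: v=3
E [α=3,β=+∞]: v=0 after child 2 ≤ α → α-cutoff, skip 1
B [α=-∞,β=+∞]: v=3
G [α=-∞,β=3]: v=6
F [α=-∞,β=3]: v=6 after child 1 ≥ β → β-cutoff, skip 2
K [α=-∞,β=3]: v=10
J [α=-∞,β=3]: v=10 after child 1 ≥ β → β-cutoff, skip 2
Root [α=-∞,β=+∞]: v=3
Leaves evaluated: 12 of 22.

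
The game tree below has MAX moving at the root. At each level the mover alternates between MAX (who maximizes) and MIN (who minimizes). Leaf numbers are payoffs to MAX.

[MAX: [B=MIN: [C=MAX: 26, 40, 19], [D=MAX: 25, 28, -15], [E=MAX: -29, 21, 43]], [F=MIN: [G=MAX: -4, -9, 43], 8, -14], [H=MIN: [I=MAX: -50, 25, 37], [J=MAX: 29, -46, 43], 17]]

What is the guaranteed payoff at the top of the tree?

28

C (MAX): max(26, 40, 19) = 40
D (MAX): max(25, 28, -15) = 28
E (MAX): max(-29, 21, 43) = 43
B (MIN): min(40, 28, 43) = 28
G (MAX): max(-4, -9, 43) = 43
F (MIN): min(43, 8, -14) = -14
I (MAX): max(-50, 25, 37) = 37
J (MAX): max(29, -46, 43) = 43
H (MIN): min(37, 43, 17) = 17
Root (MAX): max(28, -14, 17) = 28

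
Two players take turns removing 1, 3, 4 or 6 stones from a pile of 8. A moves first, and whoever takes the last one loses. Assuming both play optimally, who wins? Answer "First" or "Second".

Mark each pile size as W (mover wins) or L (mover loses):
i:   0  1  2  3  4  5  6  7  8
     W  L  W  L  W  W  W  W  L
Position 8 is L, so the second player wins.

Second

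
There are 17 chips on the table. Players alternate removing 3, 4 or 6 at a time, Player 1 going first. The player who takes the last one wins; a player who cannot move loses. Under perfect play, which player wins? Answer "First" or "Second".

W/L table (W = player to move can force a win):
i:   0  1  2  3  4  5  6  7  8  9 10 11 12 13 14 15 16 17
     L  L  L  W  W  W  W  W  W  L  L  L  W  W  W  W  W  W
Position 17 is W, so the first player wins.

First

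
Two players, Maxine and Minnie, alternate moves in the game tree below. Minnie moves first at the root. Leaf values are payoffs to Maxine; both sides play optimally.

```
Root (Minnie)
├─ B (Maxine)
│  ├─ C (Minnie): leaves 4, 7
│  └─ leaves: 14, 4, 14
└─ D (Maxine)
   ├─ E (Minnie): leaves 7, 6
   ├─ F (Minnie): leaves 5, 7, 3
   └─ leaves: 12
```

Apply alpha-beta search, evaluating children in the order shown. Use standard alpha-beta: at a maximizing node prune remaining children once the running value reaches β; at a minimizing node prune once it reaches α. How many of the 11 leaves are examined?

C [α=-∞,β=+∞]: v=4
B [α=-∞,β=+∞]: v=14
E [α=-∞,β=14]: v=6
F [α=6,β=14]: v=5 after child 1 ≤ α → α-cutoff, skip 2
D [α=-∞,β=14]: v=12
Root [α=-∞,β=+∞]: v=12
Leaves evaluated: 9 of 11.

9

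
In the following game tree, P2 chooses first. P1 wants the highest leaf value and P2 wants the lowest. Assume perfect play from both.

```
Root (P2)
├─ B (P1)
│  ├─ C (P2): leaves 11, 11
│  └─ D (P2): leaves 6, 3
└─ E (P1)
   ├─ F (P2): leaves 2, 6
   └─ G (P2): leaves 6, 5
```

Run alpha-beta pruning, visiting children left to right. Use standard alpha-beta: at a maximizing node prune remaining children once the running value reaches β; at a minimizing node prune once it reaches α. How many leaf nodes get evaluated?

C [α=-∞,β=+∞]: v=11
D [α=11,β=+∞]: v=6 after child 1 ≤ α → α-cutoff, skip 1
B [α=-∞,β=+∞]: v=11
F [α=-∞,β=11]: v=2
G [α=2,β=11]: v=5
E [α=-∞,β=11]: v=5
Root [α=-∞,β=+∞]: v=5
Leaves evaluated: 7 of 8.

7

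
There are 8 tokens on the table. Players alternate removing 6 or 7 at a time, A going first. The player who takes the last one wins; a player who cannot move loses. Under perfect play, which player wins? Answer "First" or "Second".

First

W/L table (W = player to move can force a win):
i:   0  1  2  3  4  5  6  7  8
     L  L  L  L  L  L  W  W  W
Position 8 is W, so the first player wins.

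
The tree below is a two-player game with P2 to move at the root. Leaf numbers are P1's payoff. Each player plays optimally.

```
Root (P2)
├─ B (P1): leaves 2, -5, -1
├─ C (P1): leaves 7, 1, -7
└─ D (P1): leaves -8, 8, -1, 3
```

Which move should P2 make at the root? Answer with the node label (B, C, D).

B

B (P1): max(2, -5, -1) = 2
C (P1): max(7, 1, -7) = 7
D (P1): max(-8, 8, -1, 3) = 8
Root (P2): min(2, 7, 8) = 2
P2 picks the child with the lowest value: B (value 2).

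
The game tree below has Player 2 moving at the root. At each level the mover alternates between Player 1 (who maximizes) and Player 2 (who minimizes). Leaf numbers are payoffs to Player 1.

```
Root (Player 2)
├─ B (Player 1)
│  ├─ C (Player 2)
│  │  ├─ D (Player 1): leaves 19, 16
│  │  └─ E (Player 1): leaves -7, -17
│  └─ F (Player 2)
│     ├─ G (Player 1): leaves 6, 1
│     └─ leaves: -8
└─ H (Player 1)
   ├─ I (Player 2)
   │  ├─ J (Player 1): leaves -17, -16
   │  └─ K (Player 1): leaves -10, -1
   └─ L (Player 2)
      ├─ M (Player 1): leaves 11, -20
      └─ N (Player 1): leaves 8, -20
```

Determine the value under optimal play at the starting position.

-7

D (Player 1): max(19, 16) = 19
E (Player 1): max(-7, -17) = -7
C (Player 2): min(19, -7) = -7
G (Player 1): max(6, 1) = 6
F (Player 2): min(6, -8) = -8
B (Player 1): max(-7, -8) = -7
J (Player 1): max(-17, -16) = -16
K (Player 1): max(-10, -1) = -1
I (Player 2): min(-16, -1) = -16
M (Player 1): max(11, -20) = 11
N (Player 1): max(8, -20) = 8
L (Player 2): min(11, 8) = 8
H (Player 1): max(-16, 8) = 8
Root (Player 2): min(-7, 8) = -7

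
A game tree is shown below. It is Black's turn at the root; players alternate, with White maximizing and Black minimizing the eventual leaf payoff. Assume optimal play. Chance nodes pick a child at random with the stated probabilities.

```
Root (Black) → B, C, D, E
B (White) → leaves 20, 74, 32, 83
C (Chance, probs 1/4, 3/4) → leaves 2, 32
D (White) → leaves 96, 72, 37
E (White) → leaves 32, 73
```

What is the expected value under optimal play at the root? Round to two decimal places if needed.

B (White): max(20, 74, 32, 83) = 83
C (Chance): 1/4·2 + 3/4·32 = 24.5
D (White): max(96, 72, 37) = 96
E (White): max(32, 73) = 73
Root (Black): min(83, 24.5, 96, 73) = 24.5

24.5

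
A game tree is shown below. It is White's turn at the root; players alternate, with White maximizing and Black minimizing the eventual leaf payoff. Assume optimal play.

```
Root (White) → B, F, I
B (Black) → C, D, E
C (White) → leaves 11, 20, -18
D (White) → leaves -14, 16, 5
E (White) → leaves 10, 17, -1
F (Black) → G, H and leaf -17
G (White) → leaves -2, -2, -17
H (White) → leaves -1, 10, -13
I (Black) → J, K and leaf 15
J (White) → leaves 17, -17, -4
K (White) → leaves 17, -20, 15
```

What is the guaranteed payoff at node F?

G: max(-2, -2, -17) = -2
H: max(-1, 10, -13) = 10
F: min(-2, 10, -17) = -17

-17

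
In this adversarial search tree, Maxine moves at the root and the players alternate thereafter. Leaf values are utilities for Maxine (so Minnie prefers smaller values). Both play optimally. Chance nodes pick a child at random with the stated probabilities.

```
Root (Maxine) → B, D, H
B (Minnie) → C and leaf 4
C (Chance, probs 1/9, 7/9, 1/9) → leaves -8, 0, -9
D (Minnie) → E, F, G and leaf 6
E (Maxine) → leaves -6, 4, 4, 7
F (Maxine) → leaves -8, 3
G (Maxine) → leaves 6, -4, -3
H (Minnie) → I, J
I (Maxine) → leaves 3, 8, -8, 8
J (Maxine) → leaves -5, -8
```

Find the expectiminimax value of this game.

C (Chance): 1/9·-8 + 7/9·0 + 1/9·-9 = -1.89
B (Minnie): min(-1.89, 4) = -1.89
E (Maxine): max(-6, 4, 4, 7) = 7
F (Maxine): max(-8, 3) = 3
G (Maxine): max(6, -4, -3) = 6
D (Minnie): min(7, 3, 6, 6) = 3
I (Maxine): max(3, 8, -8, 8) = 8
J (Maxine): max(-5, -8) = -5
H (Minnie): min(8, -5) = -5
Root (Maxine): max(-1.89, 3, -5) = 3

3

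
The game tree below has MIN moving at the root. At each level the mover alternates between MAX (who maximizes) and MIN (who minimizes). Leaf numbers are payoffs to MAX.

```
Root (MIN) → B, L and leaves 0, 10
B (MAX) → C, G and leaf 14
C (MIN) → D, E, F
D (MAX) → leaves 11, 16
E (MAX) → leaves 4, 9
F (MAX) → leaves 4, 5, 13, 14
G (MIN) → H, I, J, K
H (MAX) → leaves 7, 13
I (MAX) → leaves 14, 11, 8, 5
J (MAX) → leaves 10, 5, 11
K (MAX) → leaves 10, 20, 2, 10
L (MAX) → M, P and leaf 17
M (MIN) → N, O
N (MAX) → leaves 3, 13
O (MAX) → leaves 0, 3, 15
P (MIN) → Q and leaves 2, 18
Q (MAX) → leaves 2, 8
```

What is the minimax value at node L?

17

N: max(3, 13) = 13
O: max(0, 3, 15) = 15
M: min(13, 15) = 13
Q: max(2, 8) = 8
P: min(8, 2, 18) = 2
L: max(13, 2, 17) = 17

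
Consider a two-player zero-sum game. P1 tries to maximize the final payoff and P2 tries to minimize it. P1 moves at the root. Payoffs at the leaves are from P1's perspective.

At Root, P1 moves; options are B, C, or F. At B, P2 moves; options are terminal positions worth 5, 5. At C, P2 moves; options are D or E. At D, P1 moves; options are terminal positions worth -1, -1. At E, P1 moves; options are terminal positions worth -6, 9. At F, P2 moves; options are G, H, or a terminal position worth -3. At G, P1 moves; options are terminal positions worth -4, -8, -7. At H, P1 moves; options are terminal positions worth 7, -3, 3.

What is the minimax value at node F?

G: max(-4, -8, -7) = -4
H: max(7, -3, 3) = 7
F: min(-4, 7, -3) = -4

-4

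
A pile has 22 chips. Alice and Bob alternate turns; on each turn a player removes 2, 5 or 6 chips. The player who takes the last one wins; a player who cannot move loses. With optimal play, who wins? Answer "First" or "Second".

Second

Positions where the player to move wins (W) vs loses (L):
i:   0  1  2  3  4  5  6  7  8  9 10 11 12 13 14 15 16 17 18 19 20 21 22
     L  L  W  W  L  W  W  W  L  W  W  L  L  W  W  L  W  W  W  L  W  W  L
Position 22 is L, so the second player wins.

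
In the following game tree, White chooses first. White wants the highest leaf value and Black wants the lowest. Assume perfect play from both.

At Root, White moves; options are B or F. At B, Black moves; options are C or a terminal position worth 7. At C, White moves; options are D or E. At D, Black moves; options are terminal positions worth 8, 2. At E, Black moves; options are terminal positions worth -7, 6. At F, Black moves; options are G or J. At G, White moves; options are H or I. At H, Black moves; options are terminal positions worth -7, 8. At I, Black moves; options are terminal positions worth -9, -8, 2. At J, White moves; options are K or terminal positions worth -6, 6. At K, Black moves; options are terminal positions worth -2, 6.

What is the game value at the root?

D (Black): min(8, 2) = 2
E (Black): min(-7, 6) = -7
C (White): max(2, -7) = 2
B (Black): min(2, 7) = 2
H (Black): min(-7, 8) = -7
I (Black): min(-9, -8, 2) = -9
G (White): max(-7, -9) = -7
K (Black): min(-2, 6) = -2
J (White): max(-2, -6, 6) = 6
F (Black): min(-7, 6) = -7
Root (White): max(2, -7) = 2

2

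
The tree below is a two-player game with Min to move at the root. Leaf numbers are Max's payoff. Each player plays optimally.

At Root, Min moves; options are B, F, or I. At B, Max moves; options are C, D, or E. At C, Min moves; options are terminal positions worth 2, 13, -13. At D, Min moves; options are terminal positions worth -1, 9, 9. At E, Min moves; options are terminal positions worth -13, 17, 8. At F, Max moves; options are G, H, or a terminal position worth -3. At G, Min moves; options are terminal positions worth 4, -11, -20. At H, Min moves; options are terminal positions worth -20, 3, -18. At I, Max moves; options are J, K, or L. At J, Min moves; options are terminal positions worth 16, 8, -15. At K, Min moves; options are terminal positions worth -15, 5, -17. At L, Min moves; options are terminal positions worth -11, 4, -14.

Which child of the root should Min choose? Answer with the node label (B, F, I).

I

C (Min): min(2, 13, -13) = -13
D (Min): min(-1, 9, 9) = -1
E (Min): min(-13, 17, 8) = -13
B (Max): max(-13, -1, -13) = -1
G (Min): min(4, -11, -20) = -20
H (Min): min(-20, 3, -18) = -20
F (Max): max(-20, -20, -3) = -3
J (Min): min(16, 8, -15) = -15
K (Min): min(-15, 5, -17) = -17
L (Min): min(-11, 4, -14) = -14
I (Max): max(-15, -17, -14) = -14
Root (Min): min(-1, -3, -14) = -14
Min picks the child with the lowest value: I (value -14).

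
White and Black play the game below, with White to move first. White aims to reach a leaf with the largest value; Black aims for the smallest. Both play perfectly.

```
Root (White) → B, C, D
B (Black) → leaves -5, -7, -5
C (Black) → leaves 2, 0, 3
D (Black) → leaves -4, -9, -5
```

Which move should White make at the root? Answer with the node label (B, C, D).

B (Black): min(-5, -7, -5) = -7
C (Black): min(2, 0, 3) = 0
D (Black): min(-4, -9, -5) = -9
Root (White): max(-7, 0, -9) = 0
White picks the child with the highest value: C (value 0).

C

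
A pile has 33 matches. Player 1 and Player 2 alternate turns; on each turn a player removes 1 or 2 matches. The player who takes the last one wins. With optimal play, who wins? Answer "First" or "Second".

Compute winning (W) and losing (L) positions by backward induction:
i:   0  1  2  3  4  5  6  7  8  9 10 11 12 13 14 15 16 17 18 19 20 21 22 23 24 25 26 27 28 29 30 31 32 33
     L  W  W  L  W  W  L  W  W  L  W  W  L  W  W  L  W  W  L  W  W  L  W  W  L  W  W  L  W  W  L  W  W  L
Position 33 is L, so the second player wins.

Second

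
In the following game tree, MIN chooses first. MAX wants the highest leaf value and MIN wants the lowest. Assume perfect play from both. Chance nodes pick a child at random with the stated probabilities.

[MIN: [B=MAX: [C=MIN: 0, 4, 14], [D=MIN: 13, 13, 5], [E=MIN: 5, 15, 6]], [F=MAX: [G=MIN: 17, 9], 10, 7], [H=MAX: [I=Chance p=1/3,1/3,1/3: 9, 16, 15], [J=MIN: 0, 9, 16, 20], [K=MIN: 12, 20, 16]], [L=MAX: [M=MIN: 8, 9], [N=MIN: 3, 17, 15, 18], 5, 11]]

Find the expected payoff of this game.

5

C (MIN): min(0, 4, 14) = 0
D (MIN): min(13, 13, 5) = 5
E (MIN): min(5, 15, 6) = 5
B (MAX): max(0, 5, 5) = 5
G (MIN): min(17, 9) = 9
F (MAX): max(9, 10, 7) = 10
I (Chance): 1/3·9 + 1/3·16 + 1/3·15 = 13.33
J (MIN): min(0, 9, 16, 20) = 0
K (MIN): min(12, 20, 16) = 12
H (MAX): max(13.33, 0, 12) = 13.33
M (MIN): min(8, 9) = 8
N (MIN): min(3, 17, 15, 18) = 3
L (MAX): max(8, 3, 5, 11) = 11
Root (MIN): min(5, 10, 13.33, 11) = 5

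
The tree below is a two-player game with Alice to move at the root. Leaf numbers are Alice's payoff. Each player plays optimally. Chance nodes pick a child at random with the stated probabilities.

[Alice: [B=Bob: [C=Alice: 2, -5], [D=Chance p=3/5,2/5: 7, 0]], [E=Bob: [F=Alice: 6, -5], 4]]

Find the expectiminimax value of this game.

C (Alice): max(2, -5) = 2
D (Chance): 3/5·7 + 2/5·0 = 4.2
B (Bob): min(2, 4.2) = 2
F (Alice): max(6, -5) = 6
E (Bob): min(6, 4) = 4
Root (Alice): max(2, 4) = 4

4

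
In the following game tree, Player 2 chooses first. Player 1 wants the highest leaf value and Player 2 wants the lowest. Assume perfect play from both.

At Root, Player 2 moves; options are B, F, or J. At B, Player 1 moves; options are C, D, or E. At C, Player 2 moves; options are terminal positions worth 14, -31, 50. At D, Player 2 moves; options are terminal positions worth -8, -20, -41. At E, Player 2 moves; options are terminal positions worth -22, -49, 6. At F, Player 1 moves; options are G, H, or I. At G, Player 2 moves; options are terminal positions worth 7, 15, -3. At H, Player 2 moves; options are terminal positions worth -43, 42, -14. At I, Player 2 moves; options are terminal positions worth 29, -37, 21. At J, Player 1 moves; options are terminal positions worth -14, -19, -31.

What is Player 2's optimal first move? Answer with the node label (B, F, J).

B

C (Player 2): min(14, -31, 50) = -31
D (Player 2): min(-8, -20, -41) = -41
E (Player 2): min(-22, -49, 6) = -49
B (Player 1): max(-31, -41, -49) = -31
G (Player 2): min(7, 15, -3) = -3
H (Player 2): min(-43, 42, -14) = -43
I (Player 2): min(29, -37, 21) = -37
F (Player 1): max(-3, -43, -37) = -3
J (Player 1): max(-14, -19, -31) = -14
Root (Player 2): min(-31, -3, -14) = -31
Player 2 picks the child with the lowest value: B (value -31).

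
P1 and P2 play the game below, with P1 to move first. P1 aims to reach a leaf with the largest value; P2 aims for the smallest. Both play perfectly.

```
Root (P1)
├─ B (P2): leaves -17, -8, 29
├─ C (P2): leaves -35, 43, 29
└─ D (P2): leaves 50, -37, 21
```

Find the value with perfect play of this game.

-17

B (P2): min(-17, -8, 29) = -17
C (P2): min(-35, 43, 29) = -35
D (P2): min(50, -37, 21) = -37
Root (P1): max(-17, -35, -37) = -17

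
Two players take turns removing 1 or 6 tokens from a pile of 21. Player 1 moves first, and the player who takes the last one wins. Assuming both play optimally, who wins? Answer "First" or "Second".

Positions where the player to move wins (W) vs loses (L):
i:   0  1  2  3  4  5  6  7  8  9 10 11 12 13 14 15 16 17 18 19 20 21
     L  W  L  W  L  W  W  L  W  L  W  L  W  W  L  W  L  W  L  W  W  L
Position 21 is L, so the second player wins.

Second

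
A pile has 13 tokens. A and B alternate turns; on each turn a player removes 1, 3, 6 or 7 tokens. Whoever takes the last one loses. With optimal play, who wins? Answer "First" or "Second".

Compute winning (W) and losing (L) positions by backward induction:
i:   0  1  2  3  4  5  6  7  8  9 10 11 12 13
     W  L  W  L  W  L  W  W  W  W  W  W  W  L
Position 13 is L, so the second player wins.

Second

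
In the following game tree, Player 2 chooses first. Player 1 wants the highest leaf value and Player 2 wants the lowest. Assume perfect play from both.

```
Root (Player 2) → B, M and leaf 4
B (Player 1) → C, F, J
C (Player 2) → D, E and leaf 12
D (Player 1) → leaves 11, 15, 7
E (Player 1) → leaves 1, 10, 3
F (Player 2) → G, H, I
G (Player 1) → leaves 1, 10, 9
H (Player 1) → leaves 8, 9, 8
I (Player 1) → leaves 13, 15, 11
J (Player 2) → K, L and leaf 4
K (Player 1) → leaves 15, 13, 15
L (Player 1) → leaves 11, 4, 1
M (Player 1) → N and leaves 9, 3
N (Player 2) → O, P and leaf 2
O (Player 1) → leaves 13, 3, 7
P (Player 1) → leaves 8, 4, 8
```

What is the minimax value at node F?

G: max(1, 10, 9) = 10
H: max(8, 9, 8) = 9
I: max(13, 15, 11) = 15
F: min(10, 9, 15) = 9

9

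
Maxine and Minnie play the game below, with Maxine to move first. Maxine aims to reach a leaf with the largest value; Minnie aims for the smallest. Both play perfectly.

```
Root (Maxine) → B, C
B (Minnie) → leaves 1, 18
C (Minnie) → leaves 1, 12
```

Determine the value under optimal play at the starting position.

B (Minnie): min(1, 18) = 1
C (Minnie): min(1, 12) = 1
Root (Maxine): max(1, 1) = 1

1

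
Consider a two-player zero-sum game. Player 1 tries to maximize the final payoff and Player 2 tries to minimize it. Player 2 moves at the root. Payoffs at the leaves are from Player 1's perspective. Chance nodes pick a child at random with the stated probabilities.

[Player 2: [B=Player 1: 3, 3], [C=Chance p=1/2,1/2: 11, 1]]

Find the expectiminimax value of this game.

3

B (Player 1): max(3, 3) = 3
C (Chance): 1/2·11 + 1/2·1 = 6
Root (Player 2): min(3, 6) = 3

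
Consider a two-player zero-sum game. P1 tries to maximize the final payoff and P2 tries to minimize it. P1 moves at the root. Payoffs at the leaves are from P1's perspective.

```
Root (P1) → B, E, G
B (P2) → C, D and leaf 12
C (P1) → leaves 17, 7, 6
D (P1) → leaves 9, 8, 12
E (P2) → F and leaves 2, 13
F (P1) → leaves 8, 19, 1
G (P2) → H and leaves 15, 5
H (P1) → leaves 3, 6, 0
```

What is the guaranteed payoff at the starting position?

12

C (P1): max(17, 7, 6) = 17
D (P1): max(9, 8, 12) = 12
B (P2): min(17, 12, 12) = 12
F (P1): max(8, 19, 1) = 19
E (P2): min(19, 2, 13) = 2
H (P1): max(3, 6, 0) = 6
G (P2): min(6, 15, 5) = 5
Root (P1): max(12, 2, 5) = 12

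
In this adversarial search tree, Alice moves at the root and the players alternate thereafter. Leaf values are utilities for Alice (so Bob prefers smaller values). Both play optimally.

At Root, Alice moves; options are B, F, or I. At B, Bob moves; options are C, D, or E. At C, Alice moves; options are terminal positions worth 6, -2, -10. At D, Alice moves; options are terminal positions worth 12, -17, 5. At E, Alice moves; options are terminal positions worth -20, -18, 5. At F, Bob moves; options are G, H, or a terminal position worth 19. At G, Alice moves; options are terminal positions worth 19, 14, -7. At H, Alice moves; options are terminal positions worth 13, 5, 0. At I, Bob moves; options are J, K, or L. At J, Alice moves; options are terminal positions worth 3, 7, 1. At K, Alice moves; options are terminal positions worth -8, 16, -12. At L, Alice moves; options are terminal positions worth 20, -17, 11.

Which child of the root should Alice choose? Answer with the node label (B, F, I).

C (Alice): max(6, -2, -10) = 6
D (Alice): max(12, -17, 5) = 12
E (Alice): max(-20, -18, 5) = 5
B (Bob): min(6, 12, 5) = 5
G (Alice): max(19, 14, -7) = 19
H (Alice): max(13, 5, 0) = 13
F (Bob): min(19, 13, 19) = 13
J (Alice): max(3, 7, 1) = 7
K (Alice): max(-8, 16, -12) = 16
L (Alice): max(20, -17, 11) = 20
I (Bob): min(7, 16, 20) = 7
Root (Alice): max(5, 13, 7) = 13
Alice picks the child with the highest value: F (value 13).

F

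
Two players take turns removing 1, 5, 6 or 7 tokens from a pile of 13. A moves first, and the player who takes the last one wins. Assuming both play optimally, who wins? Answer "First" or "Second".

Compute winning (W) and losing (L) positions by backward induction:
i:   0  1  2  3  4  5  6  7  8  9 10 11 12 13
     L  W  L  W  L  W  W  W  W  W  W  W  L  W
Position 13 is W, so the first player wins.

First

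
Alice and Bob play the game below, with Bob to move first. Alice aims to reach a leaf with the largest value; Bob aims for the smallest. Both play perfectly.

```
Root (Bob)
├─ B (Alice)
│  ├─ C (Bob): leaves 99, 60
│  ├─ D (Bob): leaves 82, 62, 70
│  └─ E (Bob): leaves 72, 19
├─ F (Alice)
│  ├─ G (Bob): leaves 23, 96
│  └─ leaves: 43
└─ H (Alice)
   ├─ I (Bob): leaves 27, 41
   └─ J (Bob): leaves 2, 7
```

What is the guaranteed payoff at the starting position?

C (Bob): min(99, 60) = 60
D (Bob): min(82, 62, 70) = 62
E (Bob): min(72, 19) = 19
B (Alice): max(60, 62, 19) = 62
G (Bob): min(23, 96) = 23
F (Alice): max(23, 43) = 43
I (Bob): min(27, 41) = 27
J (Bob): min(2, 7) = 2
H (Alice): max(27, 2) = 27
Root (Bob): min(62, 43, 27) = 27

27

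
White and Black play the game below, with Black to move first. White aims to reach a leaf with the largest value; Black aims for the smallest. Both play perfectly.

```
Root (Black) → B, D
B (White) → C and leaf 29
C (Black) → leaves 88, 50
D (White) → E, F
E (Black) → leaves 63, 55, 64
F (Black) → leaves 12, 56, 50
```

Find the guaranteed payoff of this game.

C (Black): min(88, 50) = 50
B (White): max(50, 29) = 50
E (Black): min(63, 55, 64) = 55
F (Black): min(12, 56, 50) = 12
D (White): max(55, 12) = 55
Root (Black): min(50, 55) = 50

50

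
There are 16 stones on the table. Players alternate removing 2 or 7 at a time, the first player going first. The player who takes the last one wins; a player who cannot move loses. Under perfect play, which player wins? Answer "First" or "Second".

First

Positions where the player to move wins (W) vs loses (L):
i:   0  1  2  3  4  5  6  7  8  9 10 11 12 13 14 15 16
     L  L  W  W  L  L  W  W  W  L  L  W  W  L  L  W  W
Position 16 is W, so the first player wins.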